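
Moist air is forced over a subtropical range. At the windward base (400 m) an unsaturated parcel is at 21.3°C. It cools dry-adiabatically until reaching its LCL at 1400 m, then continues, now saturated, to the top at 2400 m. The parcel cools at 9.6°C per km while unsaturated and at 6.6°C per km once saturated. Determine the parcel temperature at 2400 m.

Dry to 1400 m: -9.6 × 1 km = -9.6°C, so T = 11.7°C.
Saturated to 2400 m: -6.6 × 1 km = -6.6°C, so T = 5.1°C.

5.1°C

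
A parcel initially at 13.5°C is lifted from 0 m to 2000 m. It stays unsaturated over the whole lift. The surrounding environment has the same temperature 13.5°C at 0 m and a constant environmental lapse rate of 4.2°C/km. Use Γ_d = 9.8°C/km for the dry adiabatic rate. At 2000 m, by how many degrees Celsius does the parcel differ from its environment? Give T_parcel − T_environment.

Parcel:
  0–2000 m, dry: Δz = 2 km ⇒ ΔT = -19.6°C; T = -6.1°C
Environment:
  0–2000 m, environment: Δz = 2 km ⇒ ΔT = -8.4°C; T = 5.1°C
T_parcel − T_env = -6.1 − 5.1 = -11.2°C

-11.2°C (parcel cooler than environment)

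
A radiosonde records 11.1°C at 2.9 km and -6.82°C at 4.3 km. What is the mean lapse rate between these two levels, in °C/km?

12.8°C/km

Γ = −ΔT/Δz = (11.1 − (-6.82)) / (4300 − 2900) m
  = 17.92°C / 1.4 km = 12.8°C/km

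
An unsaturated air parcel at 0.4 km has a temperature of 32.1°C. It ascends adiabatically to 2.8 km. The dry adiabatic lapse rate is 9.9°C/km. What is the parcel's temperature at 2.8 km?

From 400 m to 2800 m (dry adiabatic): cools by 9.9 × 2.4 = 23.76°C, giving 8.34°C.

8.34°C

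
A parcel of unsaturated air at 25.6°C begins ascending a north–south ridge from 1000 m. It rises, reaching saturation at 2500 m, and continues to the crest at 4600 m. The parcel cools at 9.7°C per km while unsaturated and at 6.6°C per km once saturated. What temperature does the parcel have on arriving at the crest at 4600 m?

-2.81°C

1000 → 2500 m (dry, 9.7°C/km): ΔT = -9.7 × 1.5 = -14.55°C → T = 11.05°C
2500 → 4600 m (saturated, 6.6°C/km): ΔT = -6.6 × 2.1 = -13.86°C → T = -2.81°C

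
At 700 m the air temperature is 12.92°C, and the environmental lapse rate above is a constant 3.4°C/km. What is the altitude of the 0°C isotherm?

Height above start = (12.92 − 0) / 3.4 = 3.8 km
Altitude = 700 m + 3800 m = 4500 m

4500 m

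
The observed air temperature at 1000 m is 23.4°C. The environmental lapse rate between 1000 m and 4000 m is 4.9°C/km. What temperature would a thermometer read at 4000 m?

1000 → 4000 m (environmental, 4.9°C/km): ΔT = -4.9 × 3 = -14.7°C → T = 8.7°C

8.7°C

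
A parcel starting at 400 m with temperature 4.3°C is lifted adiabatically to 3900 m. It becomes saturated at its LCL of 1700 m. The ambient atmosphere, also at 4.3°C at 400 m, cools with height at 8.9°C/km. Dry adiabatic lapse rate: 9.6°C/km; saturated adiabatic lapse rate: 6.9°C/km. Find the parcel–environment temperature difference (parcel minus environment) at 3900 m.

Parcel:
  Dry to 1700 m: -9.6 × 1.3 km = -12.48°C, so T = -8.18°C.
  Saturated to 3900 m: -6.9 × 2.2 km = -15.18°C, so T = -23.36°C.
Environment:
  Environment to 3900 m: -8.9 × 3.5 km = -31.15°C, so T = -26.85°C.
T_parcel − T_env = -23.36 − (-26.85) = +3.49°C

+3.49°C (parcel warmer than environment)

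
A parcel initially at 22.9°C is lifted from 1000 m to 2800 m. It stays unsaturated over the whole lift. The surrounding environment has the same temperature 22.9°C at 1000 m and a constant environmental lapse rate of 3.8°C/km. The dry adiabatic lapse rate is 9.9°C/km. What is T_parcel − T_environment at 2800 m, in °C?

-10.98°C (parcel cooler than environment)

Parcel:
  1000 → 2800 m (dry, 9.9°C/km): ΔT = -9.9 × 1.8 = -17.82°C → T = 5.08°C
Environment:
  1000 → 2800 m (environment, 3.8°C/km): ΔT = -3.8 × 1.8 = -6.84°C → T = 16.06°C
T_parcel − T_env = 5.08 − 16.06 = -10.98°C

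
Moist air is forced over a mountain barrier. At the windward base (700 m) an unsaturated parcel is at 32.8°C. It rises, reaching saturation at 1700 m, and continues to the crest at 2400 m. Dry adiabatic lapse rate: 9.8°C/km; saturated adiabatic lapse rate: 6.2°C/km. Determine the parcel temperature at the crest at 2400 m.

700–1700 m, dry: Δz = 1 km ⇒ ΔT = -9.8°C; T = 23°C
1700–2400 m, saturated: Δz = 0.7 km ⇒ ΔT = -4.34°C; T = 18.66°C

18.66°C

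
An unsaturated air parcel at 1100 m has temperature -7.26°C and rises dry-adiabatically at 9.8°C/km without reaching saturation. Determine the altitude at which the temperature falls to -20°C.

2400 m

Height above start = (-7.26 − (-20)) / 9.8 = 1.3 km
Altitude = 1100 m + 1300 m = 2400 m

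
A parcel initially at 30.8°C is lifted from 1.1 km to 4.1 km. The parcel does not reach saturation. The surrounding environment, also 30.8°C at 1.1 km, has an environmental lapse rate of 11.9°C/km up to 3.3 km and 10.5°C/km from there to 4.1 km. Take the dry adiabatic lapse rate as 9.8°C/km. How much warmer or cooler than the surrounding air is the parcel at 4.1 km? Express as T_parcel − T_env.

Parcel:
  1100–4100 m, dry: Δz = 3 km ⇒ ΔT = -29.4°C; T = 1.4°C
Environment:
  1100–3300 m, environment, lower layer: Δz = 2.2 km ⇒ ΔT = -26.18°C; T = 4.62°C
  3300–4100 m, environment, upper layer: Δz = 0.8 km ⇒ ΔT = -8.4°C; T = -3.78°C
T_parcel − T_env = 1.4 − (-3.78) = +5.18°C

+5.18°C (parcel warmer than environment)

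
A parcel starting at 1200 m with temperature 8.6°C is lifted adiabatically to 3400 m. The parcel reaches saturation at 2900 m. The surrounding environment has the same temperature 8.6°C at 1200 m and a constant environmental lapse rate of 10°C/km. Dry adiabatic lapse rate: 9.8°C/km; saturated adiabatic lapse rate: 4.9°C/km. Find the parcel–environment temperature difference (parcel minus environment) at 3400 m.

Parcel:
  From 1200 m to 2900 m (dry): cools by 9.8 × 1.7 = 16.66°C, giving -8.06°C.
  From 2900 m to 3400 m (saturated): cools by 4.9 × 0.5 = 2.45°C, giving -10.51°C.
Environment:
  From 1200 m to 3400 m (environment): cools by 10 × 2.2 = 22°C, giving -13.4°C.
T_parcel − T_env = -10.51 − (-13.4) = +2.89°C

+2.89°C (parcel warmer than environment)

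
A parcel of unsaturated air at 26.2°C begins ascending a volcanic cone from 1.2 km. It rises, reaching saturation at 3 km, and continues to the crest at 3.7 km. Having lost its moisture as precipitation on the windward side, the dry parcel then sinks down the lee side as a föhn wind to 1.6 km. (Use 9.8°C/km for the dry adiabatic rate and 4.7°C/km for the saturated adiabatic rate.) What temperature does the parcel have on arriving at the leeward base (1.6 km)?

25.85°C

1200–3000 m, dry: Δz = 1.8 km ⇒ ΔT = -17.64°C; T = 8.56°C
3000–3700 m, saturated: Δz = 0.7 km ⇒ ΔT = -3.29°C; T = 5.27°C
3700–1600 m, dry descent: Δz = 2.1 km ⇒ ΔT = +20.58°C; T = 25.85°C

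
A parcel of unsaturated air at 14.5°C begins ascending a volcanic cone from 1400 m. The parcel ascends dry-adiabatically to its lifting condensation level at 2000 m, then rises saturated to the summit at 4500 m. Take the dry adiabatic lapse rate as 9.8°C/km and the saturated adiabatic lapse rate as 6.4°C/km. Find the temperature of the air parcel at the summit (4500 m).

-7.38°C

From 1400 m to 2000 m (dry): cools by 9.8 × 0.6 = 5.88°C, giving 8.62°C.
From 2000 m to 4500 m (saturated): cools by 6.4 × 2.5 = 16°C, giving -7.38°C.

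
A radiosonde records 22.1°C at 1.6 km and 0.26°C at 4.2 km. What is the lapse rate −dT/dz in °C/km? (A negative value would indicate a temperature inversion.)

Γ = −ΔT/Δz = (22.1 − 0.26) / (4200 − 1600) m
  = 21.84°C / 2.6 km = 8.4°C/km

8.4°C/km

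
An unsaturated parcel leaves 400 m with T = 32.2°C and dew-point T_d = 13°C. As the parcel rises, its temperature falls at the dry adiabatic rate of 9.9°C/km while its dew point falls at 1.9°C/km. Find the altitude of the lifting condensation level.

T and T_d converge at 9.9 − 1.9 = 8°C per km
Height above start = (32.2 − 13) / 8 = 2.4 km
LCL altitude = 400 m + 2400 m = 2800 m

2800 m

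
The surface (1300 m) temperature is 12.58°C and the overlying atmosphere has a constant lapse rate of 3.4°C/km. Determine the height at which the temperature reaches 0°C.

Height above start = (12.58 − 0) / 3.4 = 3.7 km
Altitude = 1300 m + 3700 m = 5000 m

5000 m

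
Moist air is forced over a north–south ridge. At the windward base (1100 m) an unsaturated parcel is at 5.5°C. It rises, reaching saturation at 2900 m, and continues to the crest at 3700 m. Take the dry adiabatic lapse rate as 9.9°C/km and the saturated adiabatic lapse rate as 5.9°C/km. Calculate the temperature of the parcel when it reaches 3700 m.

From 1100 m to 2900 m (dry): cools by 9.9 × 1.8 = 17.82°C, giving -12.32°C.
From 2900 m to 3700 m (saturated): cools by 5.9 × 0.8 = 4.72°C, giving -17.04°C.

-17.04°C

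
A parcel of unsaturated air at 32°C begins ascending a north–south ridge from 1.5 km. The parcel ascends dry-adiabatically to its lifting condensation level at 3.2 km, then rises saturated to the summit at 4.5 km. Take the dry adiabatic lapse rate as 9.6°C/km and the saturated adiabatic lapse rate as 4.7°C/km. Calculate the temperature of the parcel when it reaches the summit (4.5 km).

9.57°C

1500 → 3200 m (dry, 9.6°C/km): ΔT = -9.6 × 1.7 = -16.32°C → T = 15.68°C
3200 → 4500 m (saturated, 4.7°C/km): ΔT = -4.7 × 1.3 = -6.11°C → T = 9.57°C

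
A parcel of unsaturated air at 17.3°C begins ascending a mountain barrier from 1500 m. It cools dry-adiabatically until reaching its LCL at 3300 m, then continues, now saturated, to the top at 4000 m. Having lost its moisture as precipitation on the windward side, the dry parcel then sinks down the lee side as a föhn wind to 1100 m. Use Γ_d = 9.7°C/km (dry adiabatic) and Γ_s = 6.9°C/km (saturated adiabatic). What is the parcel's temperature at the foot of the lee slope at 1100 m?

23.14°C

1500–3300 m, dry: Δz = 1.8 km ⇒ ΔT = -17.46°C; T = -0.16°C
3300–4000 m, saturated: Δz = 0.7 km ⇒ ΔT = -4.83°C; T = -4.99°C
4000–1100 m, dry descent: Δz = 2.9 km ⇒ ΔT = +28.13°C; T = 23.14°C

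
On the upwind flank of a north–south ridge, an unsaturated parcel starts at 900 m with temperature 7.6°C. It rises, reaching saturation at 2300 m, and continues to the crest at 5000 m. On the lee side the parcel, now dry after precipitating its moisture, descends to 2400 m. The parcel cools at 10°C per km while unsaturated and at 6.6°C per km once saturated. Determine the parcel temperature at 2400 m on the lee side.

1.78°C

900–2300 m, dry: Δz = 1.4 km ⇒ ΔT = -14°C; T = -6.4°C
2300–5000 m, saturated: Δz = 2.7 km ⇒ ΔT = -17.82°C; T = -24.22°C
5000–2400 m, dry descent: Δz = 2.6 km ⇒ ΔT = +26°C; T = 1.78°C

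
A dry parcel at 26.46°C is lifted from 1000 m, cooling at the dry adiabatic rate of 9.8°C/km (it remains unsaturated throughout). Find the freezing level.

Height above start = (26.46 − 0) / 9.8 = 2.7 km
Altitude = 1000 m + 2700 m = 3700 m

3700 m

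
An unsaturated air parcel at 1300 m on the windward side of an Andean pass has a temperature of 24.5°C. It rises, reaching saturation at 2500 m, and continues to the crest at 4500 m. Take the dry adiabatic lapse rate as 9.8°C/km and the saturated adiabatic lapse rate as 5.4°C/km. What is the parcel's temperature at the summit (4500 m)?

1300 → 2500 m (dry, 9.8°C/km): ΔT = -9.8 × 1.2 = -11.76°C → T = 12.74°C
2500 → 4500 m (saturated, 5.4°C/km): ΔT = -5.4 × 2 = -10.8°C → T = 1.94°C

1.94°C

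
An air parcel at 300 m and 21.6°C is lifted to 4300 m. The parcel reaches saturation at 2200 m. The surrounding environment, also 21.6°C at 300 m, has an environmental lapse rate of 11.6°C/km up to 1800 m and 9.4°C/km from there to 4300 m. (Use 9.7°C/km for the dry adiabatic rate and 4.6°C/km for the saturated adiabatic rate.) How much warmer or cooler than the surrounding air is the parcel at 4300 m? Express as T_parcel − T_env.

+12.81°C (parcel warmer than environment)

Parcel:
  From 300 m to 2200 m (dry): cools by 9.7 × 1.9 = 18.43°C, giving 3.17°C.
  From 2200 m to 4300 m (saturated): cools by 4.6 × 2.1 = 9.66°C, giving -6.49°C.
Environment:
  From 300 m to 1800 m (environment, lower layer): cools by 11.6 × 1.5 = 17.4°C, giving 4.2°C.
  From 1800 m to 4300 m (environment, upper layer): cools by 9.4 × 2.5 = 23.5°C, giving -19.3°C.
T_parcel − T_env = -6.49 − (-19.3) = +12.81°C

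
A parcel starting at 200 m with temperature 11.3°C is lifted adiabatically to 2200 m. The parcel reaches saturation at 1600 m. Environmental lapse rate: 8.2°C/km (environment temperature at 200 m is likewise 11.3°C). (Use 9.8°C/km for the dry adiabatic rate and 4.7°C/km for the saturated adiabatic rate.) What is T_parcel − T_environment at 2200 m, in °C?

-0.14°C (parcel cooler than environment)

Parcel:
  200 → 1600 m (dry, 9.8°C/km): ΔT = -9.8 × 1.4 = -13.72°C → T = -2.42°C
  1600 → 2200 m (saturated, 4.7°C/km): ΔT = -4.7 × 0.6 = -2.82°C → T = -5.24°C
Environment:
  200 → 2200 m (environment, 8.2°C/km): ΔT = -8.2 × 2 = -16.4°C → T = -5.1°C
T_parcel − T_env = -5.24 − (-5.1) = -0.14°C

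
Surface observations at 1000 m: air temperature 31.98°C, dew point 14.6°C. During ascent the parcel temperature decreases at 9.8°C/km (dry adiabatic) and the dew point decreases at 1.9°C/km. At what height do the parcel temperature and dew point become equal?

3200 m

T and T_d converge at 9.8 − 1.9 = 7.9°C per km
Height above start = (31.98 − 14.6) / 7.9 = 2.2 km
LCL altitude = 1000 m + 2200 m = 3200 m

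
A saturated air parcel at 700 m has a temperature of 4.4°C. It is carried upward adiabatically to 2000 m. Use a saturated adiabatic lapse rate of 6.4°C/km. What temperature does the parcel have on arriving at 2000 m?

700–2000 m, saturated adiabatic: Δz = 1.3 km ⇒ ΔT = -8.32°C; T = -3.92°C

-3.92°C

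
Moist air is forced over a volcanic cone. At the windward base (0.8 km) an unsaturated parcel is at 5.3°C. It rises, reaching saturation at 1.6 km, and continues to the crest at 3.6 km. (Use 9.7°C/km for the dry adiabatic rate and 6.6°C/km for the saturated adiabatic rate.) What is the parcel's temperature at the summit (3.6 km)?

-15.66°C

From 800 m to 1600 m (dry): cools by 9.7 × 0.8 = 7.76°C, giving -2.46°C.
From 1600 m to 3600 m (saturated): cools by 6.6 × 2 = 13.2°C, giving -15.66°C.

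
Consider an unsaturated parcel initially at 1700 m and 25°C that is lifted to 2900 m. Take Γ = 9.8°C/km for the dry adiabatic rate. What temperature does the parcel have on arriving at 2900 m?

13.24°C

From 1700 m to 2900 m (dry adiabatic): cools by 9.8 × 1.2 = 11.76°C, giving 13.24°C.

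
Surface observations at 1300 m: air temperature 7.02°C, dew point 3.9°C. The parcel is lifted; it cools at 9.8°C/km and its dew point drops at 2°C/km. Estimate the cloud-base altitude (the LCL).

T and T_d converge at 9.8 − 2 = 7.8°C per km
Height above start = (7.02 − 3.9) / 7.8 = 0.4 km
LCL altitude = 1300 m + 400 m = 1700 m

1700 m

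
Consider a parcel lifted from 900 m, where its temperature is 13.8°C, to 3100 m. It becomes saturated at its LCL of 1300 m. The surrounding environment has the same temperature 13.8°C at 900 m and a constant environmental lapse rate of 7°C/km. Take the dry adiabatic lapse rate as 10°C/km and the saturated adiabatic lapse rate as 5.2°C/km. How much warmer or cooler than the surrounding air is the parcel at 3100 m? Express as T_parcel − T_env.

Parcel:
  900 → 1300 m (dry, 10°C/km): ΔT = -10 × 0.4 = -4°C → T = 9.8°C
  1300 → 3100 m (saturated, 5.2°C/km): ΔT = -5.2 × 1.8 = -9.36°C → T = 0.44°C
Environment:
  900 → 3100 m (environment, 7°C/km): ΔT = -7 × 2.2 = -15.4°C → T = -1.6°C
T_parcel − T_env = 0.44 − (-1.6) = +2.04°C

+2.04°C (parcel warmer than environment)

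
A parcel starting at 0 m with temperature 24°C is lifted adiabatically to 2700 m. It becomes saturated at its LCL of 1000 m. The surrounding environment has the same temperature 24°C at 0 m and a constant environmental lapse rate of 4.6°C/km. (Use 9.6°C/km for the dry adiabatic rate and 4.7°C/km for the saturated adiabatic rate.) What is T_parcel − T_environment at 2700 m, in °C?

Parcel:
  0–1000 m, dry: Δz = 1 km ⇒ ΔT = -9.6°C; T = 14.4°C
  1000–2700 m, saturated: Δz = 1.7 km ⇒ ΔT = -7.99°C; T = 6.41°C
Environment:
  0–2700 m, environment: Δz = 2.7 km ⇒ ΔT = -12.42°C; T = 11.58°C
T_parcel − T_env = 6.41 − 11.58 = -5.17°C

-5.17°C (parcel cooler than environment)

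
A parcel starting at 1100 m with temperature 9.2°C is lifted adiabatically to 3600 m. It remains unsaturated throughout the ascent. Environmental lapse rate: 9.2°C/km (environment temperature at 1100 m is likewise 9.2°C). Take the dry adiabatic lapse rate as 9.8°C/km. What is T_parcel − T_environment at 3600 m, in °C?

-1.5°C (parcel cooler than environment)

Parcel:
  1100 → 3600 m (dry, 9.8°C/km): ΔT = -9.8 × 2.5 = -24.5°C → T = -15.3°C
Environment:
  1100 → 3600 m (environment, 9.2°C/km): ΔT = -9.2 × 2.5 = -23°C → T = -13.8°C
T_parcel − T_env = -15.3 − (-13.8) = -1.5°C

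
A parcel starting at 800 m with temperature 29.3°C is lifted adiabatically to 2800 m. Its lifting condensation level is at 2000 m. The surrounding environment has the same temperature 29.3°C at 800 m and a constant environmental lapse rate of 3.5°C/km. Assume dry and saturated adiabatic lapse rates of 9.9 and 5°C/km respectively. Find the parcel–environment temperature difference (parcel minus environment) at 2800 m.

-8.88°C (parcel cooler than environment)

Parcel:
  Dry to 2000 m: -9.9 × 1.2 km = -11.88°C, so T = 17.42°C.
  Saturated to 2800 m: -5 × 0.8 km = -4°C, so T = 13.42°C.
Environment:
  Environment to 2800 m: -3.5 × 2 km = -7°C, so T = 22.3°C.
T_parcel − T_env = 13.42 − 22.3 = -8.88°C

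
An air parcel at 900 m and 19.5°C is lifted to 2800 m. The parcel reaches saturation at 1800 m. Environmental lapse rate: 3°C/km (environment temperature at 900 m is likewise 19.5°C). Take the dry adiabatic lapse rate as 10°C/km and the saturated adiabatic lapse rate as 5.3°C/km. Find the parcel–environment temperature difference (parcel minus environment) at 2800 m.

-8.6°C (parcel cooler than environment)

Parcel:
  Dry to 1800 m: -10 × 0.9 km = -9°C, so T = 10.5°C.
  Saturated to 2800 m: -5.3 × 1 km = -5.3°C, so T = 5.2°C.
Environment:
  Environment to 2800 m: -3 × 1.9 km = -5.7°C, so T = 13.8°C.
T_parcel − T_env = 5.2 − 13.8 = -8.6°C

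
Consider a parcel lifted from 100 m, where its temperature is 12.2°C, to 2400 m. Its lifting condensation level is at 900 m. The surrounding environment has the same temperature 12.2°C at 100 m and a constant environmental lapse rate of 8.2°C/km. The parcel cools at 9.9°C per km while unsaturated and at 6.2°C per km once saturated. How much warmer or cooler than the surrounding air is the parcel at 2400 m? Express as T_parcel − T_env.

+1.64°C (parcel warmer than environment)

Parcel:
  100–900 m, dry: Δz = 0.8 km ⇒ ΔT = -7.92°C; T = 4.28°C
  900–2400 m, saturated: Δz = 1.5 km ⇒ ΔT = -9.3°C; T = -5.02°C
Environment:
  100–2400 m, environment: Δz = 2.3 km ⇒ ΔT = -18.86°C; T = -6.66°C
T_parcel − T_env = -5.02 − (-6.66) = +1.64°C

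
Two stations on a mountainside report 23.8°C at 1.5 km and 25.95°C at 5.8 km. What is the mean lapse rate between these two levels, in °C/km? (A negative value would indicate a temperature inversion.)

-0.5°C/km

Γ = −ΔT/Δz = (23.8 − 25.95) / (5800 − 1500) m
  = -2.15°C / 4.3 km = -0.5°C/km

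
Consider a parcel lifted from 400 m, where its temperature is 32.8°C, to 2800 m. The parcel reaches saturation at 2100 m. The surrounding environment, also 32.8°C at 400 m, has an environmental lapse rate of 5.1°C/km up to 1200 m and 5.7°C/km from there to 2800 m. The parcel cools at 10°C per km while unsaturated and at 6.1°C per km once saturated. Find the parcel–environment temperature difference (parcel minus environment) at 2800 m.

Parcel:
  400 → 2100 m (dry, 10°C/km): ΔT = -10 × 1.7 = -17°C → T = 15.8°C
  2100 → 2800 m (saturated, 6.1°C/km): ΔT = -6.1 × 0.7 = -4.27°C → T = 11.53°C
Environment:
  400 → 1200 m (environment, lower layer, 5.1°C/km): ΔT = -5.1 × 0.8 = -4.08°C → T = 28.72°C
  1200 → 2800 m (environment, upper layer, 5.7°C/km): ΔT = -5.7 × 1.6 = -9.12°C → T = 19.6°C
T_parcel − T_env = 11.53 − 19.6 = -8.07°C

-8.07°C (parcel cooler than environment)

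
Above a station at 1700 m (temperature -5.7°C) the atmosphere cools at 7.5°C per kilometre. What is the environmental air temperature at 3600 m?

1700 → 3600 m (environmental, 7.5°C/km): ΔT = -7.5 × 1.9 = -14.25°C → T = -19.95°C

-19.95°C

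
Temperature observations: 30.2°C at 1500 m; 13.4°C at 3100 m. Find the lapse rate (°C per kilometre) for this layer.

Γ = −ΔT/Δz = (30.2 − 13.4) / (3100 − 1500) m
  = 16.8°C / 1.6 km = 10.5°C/km

10.5°C/km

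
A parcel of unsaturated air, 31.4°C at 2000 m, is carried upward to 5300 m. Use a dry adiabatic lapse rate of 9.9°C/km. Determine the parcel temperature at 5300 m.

From 2000 m to 5300 m (dry adiabatic): cools by 9.9 × 3.3 = 32.67°C, giving -1.27°C.

-1.27°C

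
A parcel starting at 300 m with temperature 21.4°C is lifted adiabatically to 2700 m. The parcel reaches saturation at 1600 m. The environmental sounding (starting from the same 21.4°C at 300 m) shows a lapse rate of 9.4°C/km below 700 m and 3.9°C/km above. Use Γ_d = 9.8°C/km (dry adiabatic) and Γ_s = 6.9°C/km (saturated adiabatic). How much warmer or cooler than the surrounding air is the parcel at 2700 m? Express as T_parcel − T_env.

Parcel:
  Dry to 1600 m: -9.8 × 1.3 km = -12.74°C, so T = 8.66°C.
  Saturated to 2700 m: -6.9 × 1.1 km = -7.59°C, so T = 1.07°C.
Environment:
  Environment, lower layer to 700 m: -9.4 × 0.4 km = -3.76°C, so T = 17.64°C.
  Environment, upper layer to 2700 m: -3.9 × 2 km = -7.8°C, so T = 9.84°C.
T_parcel − T_env = 1.07 − 9.84 = -8.77°C

-8.77°C (parcel cooler than environment)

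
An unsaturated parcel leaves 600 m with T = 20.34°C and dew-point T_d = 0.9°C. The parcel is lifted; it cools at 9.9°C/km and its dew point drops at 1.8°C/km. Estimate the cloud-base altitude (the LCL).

3000 m

T and T_d converge at 9.9 − 1.8 = 8.1°C per km
Height above start = (20.34 − 0.9) / 8.1 = 2.4 km
LCL altitude = 600 m + 2400 m = 3000 m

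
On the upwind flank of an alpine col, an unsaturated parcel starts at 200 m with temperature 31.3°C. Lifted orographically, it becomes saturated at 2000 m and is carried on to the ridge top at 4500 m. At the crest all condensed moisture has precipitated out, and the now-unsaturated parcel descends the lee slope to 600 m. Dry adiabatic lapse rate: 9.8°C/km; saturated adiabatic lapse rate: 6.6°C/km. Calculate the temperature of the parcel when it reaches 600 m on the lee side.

200 → 2000 m (dry, 9.8°C/km): ΔT = -9.8 × 1.8 = -17.64°C → T = 13.66°C
2000 → 4500 m (saturated, 6.6°C/km): ΔT = -6.6 × 2.5 = -16.5°C → T = -2.84°C
4500 → 600 m (dry descent, 9.8°C/km): ΔT = +9.8 × 3.9 = +38.22°C → T = 35.38°C

35.38°C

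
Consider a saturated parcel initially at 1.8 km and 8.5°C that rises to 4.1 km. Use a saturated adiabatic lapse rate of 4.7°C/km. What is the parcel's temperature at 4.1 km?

1800–4100 m, saturated adiabatic: Δz = 2.3 km ⇒ ΔT = -10.81°C; T = -2.31°C

-2.31°C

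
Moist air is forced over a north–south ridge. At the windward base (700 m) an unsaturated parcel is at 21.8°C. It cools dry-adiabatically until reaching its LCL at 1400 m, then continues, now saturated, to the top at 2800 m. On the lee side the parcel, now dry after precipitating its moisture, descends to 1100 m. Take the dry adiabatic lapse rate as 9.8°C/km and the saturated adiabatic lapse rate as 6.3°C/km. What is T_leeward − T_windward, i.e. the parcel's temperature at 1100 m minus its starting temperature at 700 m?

From 700 m to 1400 m (dry): cools by 9.8 × 0.7 = 6.86°C, giving 14.94°C.
From 1400 m to 2800 m (saturated): cools by 6.3 × 1.4 = 8.82°C, giving 6.12°C.
From 2800 m to 1100 m (dry descent): warms by 9.8 × 1.7 = 16.66°C, giving 22.78°C.
Net change vs windward start: 22.78 − 21.8 = +0.98°C

+0.98°C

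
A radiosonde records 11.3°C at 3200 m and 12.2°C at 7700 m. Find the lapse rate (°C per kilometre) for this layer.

-0.2°C/km

Γ = −ΔT/Δz = (11.3 − 12.2) / (7700 − 3200) m
  = -0.9°C / 4.5 km = -0.2°C/km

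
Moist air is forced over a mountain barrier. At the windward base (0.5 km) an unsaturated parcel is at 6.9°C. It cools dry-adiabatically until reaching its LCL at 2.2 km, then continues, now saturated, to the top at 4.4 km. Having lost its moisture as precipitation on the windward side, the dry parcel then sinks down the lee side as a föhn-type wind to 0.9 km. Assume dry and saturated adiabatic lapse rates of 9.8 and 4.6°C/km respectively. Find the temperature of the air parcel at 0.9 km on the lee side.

500–2200 m, dry: Δz = 1.7 km ⇒ ΔT = -16.66°C; T = -9.76°C
2200–4400 m, saturated: Δz = 2.2 km ⇒ ΔT = -10.12°C; T = -19.88°C
4400–900 m, dry descent: Δz = 3.5 km ⇒ ΔT = +34.3°C; T = 14.42°C

14.42°C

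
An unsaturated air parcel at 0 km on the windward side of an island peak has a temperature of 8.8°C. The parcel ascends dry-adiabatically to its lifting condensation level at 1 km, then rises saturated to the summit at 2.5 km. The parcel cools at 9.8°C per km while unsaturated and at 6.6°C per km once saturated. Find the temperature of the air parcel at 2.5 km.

-10.9°C

From 0 m to 1000 m (dry): cools by 9.8 × 1 = 9.8°C, giving -1°C.
From 1000 m to 2500 m (saturated): cools by 6.6 × 1.5 = 9.9°C, giving -10.9°C.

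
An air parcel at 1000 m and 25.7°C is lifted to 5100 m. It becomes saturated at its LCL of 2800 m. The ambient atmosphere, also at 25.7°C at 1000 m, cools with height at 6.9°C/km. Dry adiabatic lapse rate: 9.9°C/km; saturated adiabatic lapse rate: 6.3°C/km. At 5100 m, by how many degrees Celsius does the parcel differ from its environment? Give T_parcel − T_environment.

Parcel:
  From 1000 m to 2800 m (dry): cools by 9.9 × 1.8 = 17.82°C, giving 7.88°C.
  From 2800 m to 5100 m (saturated): cools by 6.3 × 2.3 = 14.49°C, giving -6.61°C.
Environment:
  From 1000 m to 5100 m (environment): cools by 6.9 × 4.1 = 28.29°C, giving -2.59°C.
T_parcel − T_env = -6.61 − (-2.59) = -4.02°C

-4.02°C (parcel cooler than environment)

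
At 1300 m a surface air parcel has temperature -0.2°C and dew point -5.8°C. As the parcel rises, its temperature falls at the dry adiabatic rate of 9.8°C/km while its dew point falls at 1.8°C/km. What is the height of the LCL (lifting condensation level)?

2000 m

T and T_d converge at 9.8 − 1.8 = 8°C per km
Height above start = (-0.2 − (-5.8)) / 8 = 0.7 km
LCL altitude = 1300 m + 700 m = 2000 m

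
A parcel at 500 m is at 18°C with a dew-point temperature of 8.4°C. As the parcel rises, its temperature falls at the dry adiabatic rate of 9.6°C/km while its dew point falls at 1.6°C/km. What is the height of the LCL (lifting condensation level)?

T and T_d converge at 9.6 − 1.6 = 8°C per km
Height above start = (18 − 8.4) / 8 = 1.2 km
LCL altitude = 500 m + 1200 m = 1700 m

1700 m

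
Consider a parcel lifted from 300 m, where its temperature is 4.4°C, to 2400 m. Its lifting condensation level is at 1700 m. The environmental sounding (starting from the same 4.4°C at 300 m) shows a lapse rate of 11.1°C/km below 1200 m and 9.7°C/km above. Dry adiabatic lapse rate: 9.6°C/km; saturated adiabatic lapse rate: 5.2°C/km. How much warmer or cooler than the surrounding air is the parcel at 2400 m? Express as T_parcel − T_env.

+4.55°C (parcel warmer than environment)

Parcel:
  From 300 m to 1700 m (dry): cools by 9.6 × 1.4 = 13.44°C, giving -9.04°C.
  From 1700 m to 2400 m (saturated): cools by 5.2 × 0.7 = 3.64°C, giving -12.68°C.
Environment:
  From 300 m to 1200 m (environment, lower layer): cools by 11.1 × 0.9 = 9.99°C, giving -5.59°C.
  From 1200 m to 2400 m (environment, upper layer): cools by 9.7 × 1.2 = 11.64°C, giving -17.23°C.
T_parcel − T_env = -12.68 − (-17.23) = +4.55°C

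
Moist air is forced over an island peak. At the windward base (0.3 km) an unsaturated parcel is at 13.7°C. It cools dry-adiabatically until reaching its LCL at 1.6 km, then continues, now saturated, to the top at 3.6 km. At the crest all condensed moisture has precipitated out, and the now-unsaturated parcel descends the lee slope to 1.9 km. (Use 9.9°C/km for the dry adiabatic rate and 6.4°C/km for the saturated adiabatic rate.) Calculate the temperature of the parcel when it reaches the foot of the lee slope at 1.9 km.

4.86°C

300 → 1600 m (dry, 9.9°C/km): ΔT = -9.9 × 1.3 = -12.87°C → T = 0.83°C
1600 → 3600 m (saturated, 6.4°C/km): ΔT = -6.4 × 2 = -12.8°C → T = -11.97°C
3600 → 1900 m (dry descent, 9.9°C/km): ΔT = +9.9 × 1.7 = +16.83°C → T = 4.86°C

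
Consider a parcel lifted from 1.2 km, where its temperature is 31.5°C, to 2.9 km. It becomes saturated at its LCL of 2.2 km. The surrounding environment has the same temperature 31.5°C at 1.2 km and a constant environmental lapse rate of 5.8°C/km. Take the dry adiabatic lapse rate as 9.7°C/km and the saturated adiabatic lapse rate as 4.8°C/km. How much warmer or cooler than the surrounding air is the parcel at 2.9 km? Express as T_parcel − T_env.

-3.2°C (parcel cooler than environment)

Parcel:
  1200–2200 m, dry: Δz = 1 km ⇒ ΔT = -9.7°C; T = 21.8°C
  2200–2900 m, saturated: Δz = 0.7 km ⇒ ΔT = -3.36°C; T = 18.44°C
Environment:
  1200–2900 m, environment: Δz = 1.7 km ⇒ ΔT = -9.86°C; T = 21.64°C
T_parcel − T_env = 18.44 − 21.64 = -3.2°C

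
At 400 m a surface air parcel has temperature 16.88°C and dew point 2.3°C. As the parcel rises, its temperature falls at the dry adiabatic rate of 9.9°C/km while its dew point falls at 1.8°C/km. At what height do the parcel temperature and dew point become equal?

T and T_d converge at 9.9 − 1.8 = 8.1°C per km
Height above start = (16.88 − 2.3) / 8.1 = 1.8 km
LCL altitude = 400 m + 1800 m = 2200 m

2200 m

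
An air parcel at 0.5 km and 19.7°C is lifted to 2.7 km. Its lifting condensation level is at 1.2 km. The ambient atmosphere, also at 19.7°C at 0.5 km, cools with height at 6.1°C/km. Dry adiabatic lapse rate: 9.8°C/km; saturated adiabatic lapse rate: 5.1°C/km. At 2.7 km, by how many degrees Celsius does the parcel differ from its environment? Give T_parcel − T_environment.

Parcel:
  From 500 m to 1200 m (dry): cools by 9.8 × 0.7 = 6.86°C, giving 12.84°C.
  From 1200 m to 2700 m (saturated): cools by 5.1 × 1.5 = 7.65°C, giving 5.19°C.
Environment:
  From 500 m to 2700 m (environment): cools by 6.1 × 2.2 = 13.42°C, giving 6.28°C.
T_parcel − T_env = 5.19 − 6.28 = -1.09°C

-1.09°C (parcel cooler than environment)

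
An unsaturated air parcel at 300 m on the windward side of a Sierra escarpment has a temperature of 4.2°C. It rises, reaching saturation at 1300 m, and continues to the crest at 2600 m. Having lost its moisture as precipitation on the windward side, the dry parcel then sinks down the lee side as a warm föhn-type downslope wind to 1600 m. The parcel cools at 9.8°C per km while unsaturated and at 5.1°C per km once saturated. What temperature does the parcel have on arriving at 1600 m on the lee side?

-2.43°C

Dry to 1300 m: -9.8 × 1 km = -9.8°C, so T = -5.6°C.
Saturated to 2600 m: -5.1 × 1.3 km = -6.63°C, so T = -12.23°C.
Dry descent to 1600 m: +9.8 × 1 km = +9.8°C, so T = -2.43°C.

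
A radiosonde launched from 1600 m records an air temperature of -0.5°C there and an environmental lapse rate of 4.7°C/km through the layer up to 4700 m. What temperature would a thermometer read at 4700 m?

-15.07°C

From 1600 m to 4700 m (environmental): cools by 4.7 × 3.1 = 14.57°C, giving -15.07°C.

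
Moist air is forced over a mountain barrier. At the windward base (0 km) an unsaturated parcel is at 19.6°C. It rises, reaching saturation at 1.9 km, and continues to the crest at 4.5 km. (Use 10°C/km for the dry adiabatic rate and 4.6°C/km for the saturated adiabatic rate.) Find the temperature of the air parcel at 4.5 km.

From 0 m to 1900 m (dry): cools by 10 × 1.9 = 19°C, giving 0.6°C.
From 1900 m to 4500 m (saturated): cools by 4.6 × 2.6 = 11.96°C, giving -11.36°C.

-11.36°C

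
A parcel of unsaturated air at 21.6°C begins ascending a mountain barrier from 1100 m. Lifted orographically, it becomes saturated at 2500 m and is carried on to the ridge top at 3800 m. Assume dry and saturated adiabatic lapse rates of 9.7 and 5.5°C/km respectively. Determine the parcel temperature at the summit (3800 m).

0.87°C

Dry to 2500 m: -9.7 × 1.4 km = -13.58°C, so T = 8.02°C.
Saturated to 3800 m: -5.5 × 1.3 km = -7.15°C, so T = 0.87°C.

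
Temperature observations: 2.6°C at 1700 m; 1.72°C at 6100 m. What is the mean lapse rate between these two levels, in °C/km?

Γ = −ΔT/Δz = (2.6 − 1.72) / (6100 − 1700) m
  = 0.88°C / 4.4 km = 0.2°C/km

0.2°C/km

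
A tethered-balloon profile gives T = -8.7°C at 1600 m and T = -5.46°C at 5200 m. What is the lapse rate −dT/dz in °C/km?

Γ = −ΔT/Δz = (-8.7 − (-5.46)) / (5200 − 1600) m
  = -3.24°C / 3.6 km = -0.9°C/km

-0.9°C/km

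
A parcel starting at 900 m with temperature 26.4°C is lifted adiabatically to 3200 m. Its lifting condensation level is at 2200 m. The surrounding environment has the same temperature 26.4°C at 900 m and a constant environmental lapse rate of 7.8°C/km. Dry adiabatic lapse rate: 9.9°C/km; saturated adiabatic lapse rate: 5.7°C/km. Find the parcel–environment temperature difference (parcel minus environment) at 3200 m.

Parcel:
  Dry to 2200 m: -9.9 × 1.3 km = -12.87°C, so T = 13.53°C.
  Saturated to 3200 m: -5.7 × 1 km = -5.7°C, so T = 7.83°C.
Environment:
  Environment to 3200 m: -7.8 × 2.3 km = -17.94°C, so T = 8.46°C.
T_parcel − T_env = 7.83 − 8.46 = -0.63°C

-0.63°C (parcel cooler than environment)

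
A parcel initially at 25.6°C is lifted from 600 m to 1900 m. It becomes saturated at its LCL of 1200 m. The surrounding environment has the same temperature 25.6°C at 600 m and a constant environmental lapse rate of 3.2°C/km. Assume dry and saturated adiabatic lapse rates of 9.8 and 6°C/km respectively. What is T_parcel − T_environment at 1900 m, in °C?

-5.92°C (parcel cooler than environment)

Parcel:
  Dry to 1200 m: -9.8 × 0.6 km = -5.88°C, so T = 19.72°C.
  Saturated to 1900 m: -6 × 0.7 km = -4.2°C, so T = 15.52°C.
Environment:
  Environment to 1900 m: -3.2 × 1.3 km = -4.16°C, so T = 21.44°C.
T_parcel − T_env = 15.52 − 21.44 = -5.92°C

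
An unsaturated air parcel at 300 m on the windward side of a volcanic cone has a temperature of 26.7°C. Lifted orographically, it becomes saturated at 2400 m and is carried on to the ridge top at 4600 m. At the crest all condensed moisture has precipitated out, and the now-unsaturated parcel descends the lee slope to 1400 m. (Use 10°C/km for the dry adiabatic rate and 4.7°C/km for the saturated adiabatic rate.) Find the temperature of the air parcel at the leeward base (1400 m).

27.36°C

300–2400 m, dry: Δz = 2.1 km ⇒ ΔT = -21°C; T = 5.7°C
2400–4600 m, saturated: Δz = 2.2 km ⇒ ΔT = -10.34°C; T = -4.64°C
4600–1400 m, dry descent: Δz = 3.2 km ⇒ ΔT = +32°C; T = 27.36°C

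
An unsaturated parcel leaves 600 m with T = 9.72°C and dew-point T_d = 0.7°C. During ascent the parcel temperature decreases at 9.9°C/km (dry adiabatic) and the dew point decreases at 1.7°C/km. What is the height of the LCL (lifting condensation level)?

1700 m

T and T_d converge at 9.9 − 1.7 = 8.2°C per km
Height above start = (9.72 − 0.7) / 8.2 = 1.1 km
LCL altitude = 600 m + 1100 m = 1700 m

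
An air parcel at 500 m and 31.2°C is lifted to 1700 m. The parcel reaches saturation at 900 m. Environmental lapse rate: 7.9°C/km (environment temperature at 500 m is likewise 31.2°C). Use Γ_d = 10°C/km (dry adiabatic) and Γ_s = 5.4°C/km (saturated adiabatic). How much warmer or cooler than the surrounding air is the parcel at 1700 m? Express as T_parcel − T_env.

+1.16°C (parcel warmer than environment)

Parcel:
  500–900 m, dry: Δz = 0.4 km ⇒ ΔT = -4°C; T = 27.2°C
  900–1700 m, saturated: Δz = 0.8 km ⇒ ΔT = -4.32°C; T = 22.88°C
Environment:
  500–1700 m, environment: Δz = 1.2 km ⇒ ΔT = -9.48°C; T = 21.72°C
T_parcel − T_env = 22.88 − 21.72 = +1.16°C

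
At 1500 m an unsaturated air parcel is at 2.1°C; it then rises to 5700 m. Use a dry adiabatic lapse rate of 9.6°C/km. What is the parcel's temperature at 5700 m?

From 1500 m to 5700 m (dry adiabatic): cools by 9.6 × 4.2 = 40.32°C, giving -38.22°C.

-38.22°C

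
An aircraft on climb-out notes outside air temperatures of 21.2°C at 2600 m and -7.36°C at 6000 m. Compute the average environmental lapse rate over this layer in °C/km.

8.4°C/km

Γ = −ΔT/Δz = (21.2 − (-7.36)) / (6000 − 2600) m
  = 28.56°C / 3.4 km = 8.4°C/km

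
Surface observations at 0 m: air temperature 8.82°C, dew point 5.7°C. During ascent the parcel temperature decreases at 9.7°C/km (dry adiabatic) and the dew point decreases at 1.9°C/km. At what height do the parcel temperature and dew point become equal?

400 m

T and T_d converge at 9.7 − 1.9 = 7.8°C per km
Height above start = (8.82 − 5.7) / 7.8 = 0.4 km
LCL altitude = 0 m + 400 m = 400 m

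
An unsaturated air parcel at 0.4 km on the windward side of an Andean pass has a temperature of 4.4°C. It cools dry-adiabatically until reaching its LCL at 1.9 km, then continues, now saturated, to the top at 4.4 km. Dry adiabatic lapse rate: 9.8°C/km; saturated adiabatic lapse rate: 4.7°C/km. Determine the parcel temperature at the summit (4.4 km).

Dry to 1900 m: -9.8 × 1.5 km = -14.7°C, so T = -10.3°C.
Saturated to 4400 m: -4.7 × 2.5 km = -11.75°C, so T = -22.05°C.

-22.05°C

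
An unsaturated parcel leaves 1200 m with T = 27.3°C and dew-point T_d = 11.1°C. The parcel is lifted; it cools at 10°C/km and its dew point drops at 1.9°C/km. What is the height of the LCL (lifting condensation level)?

T and T_d converge at 10 − 1.9 = 8.1°C per km
Height above start = (27.3 − 11.1) / 8.1 = 2 km
LCL altitude = 1200 m + 2000 m = 3200 m

3200 m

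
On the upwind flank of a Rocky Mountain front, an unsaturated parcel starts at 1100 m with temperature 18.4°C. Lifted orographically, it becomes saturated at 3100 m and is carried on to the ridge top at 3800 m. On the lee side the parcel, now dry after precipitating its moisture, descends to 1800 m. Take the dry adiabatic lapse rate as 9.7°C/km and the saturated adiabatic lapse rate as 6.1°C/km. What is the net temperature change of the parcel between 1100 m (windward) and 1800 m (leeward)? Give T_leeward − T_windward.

From 1100 m to 3100 m (dry): cools by 9.7 × 2 = 19.4°C, giving -1°C.
From 3100 m to 3800 m (saturated): cools by 6.1 × 0.7 = 4.27°C, giving -5.27°C.
From 3800 m to 1800 m (dry descent): warms by 9.7 × 2 = 19.4°C, giving 14.13°C.
Net change vs windward start: 14.13 − 18.4 = -4.27°C

-4.27°C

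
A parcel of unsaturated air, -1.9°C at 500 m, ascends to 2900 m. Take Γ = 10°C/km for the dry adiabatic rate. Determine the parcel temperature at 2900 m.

500–2900 m, dry adiabatic: Δz = 2.4 km ⇒ ΔT = -24°C; T = -25.9°C

-25.9°C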